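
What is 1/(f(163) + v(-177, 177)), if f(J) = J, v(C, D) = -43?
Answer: 1/120 ≈ 0.0083333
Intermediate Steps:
1/(f(163) + v(-177, 177)) = 1/(163 - 43) = 1/120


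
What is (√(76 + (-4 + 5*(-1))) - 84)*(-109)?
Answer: 9156 - 109*√67 ≈ 8263.8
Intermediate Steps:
(√(76 + (-4 + 5*(-1))) - 84)*(-109) = (√(76 + (-4 - 5)) - 84)*(-109) = (√(76 - 9) - 84)*(-109) = (√67 - 84)*(-109) = (-84 + √67)*(-109) = 9156 - 109*√67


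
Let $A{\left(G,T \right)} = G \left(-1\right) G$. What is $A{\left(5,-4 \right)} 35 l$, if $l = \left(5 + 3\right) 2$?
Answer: $-14000$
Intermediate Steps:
$l = 16$ ($l = 8 \cdot 2 = 16$)
$A{\left(G,T \right)} = - G^{2}$ ($A{\left(G,T \right)} = - G G = - G^{2}$)
$A{\left(5,-4 \right)} 35 l = - 5^{2} \cdot 35 \cdot 16 = \left(-1\right) 25 \cdot 35 \cdot 16 = \left(-25\right) 35 \cdot 16 = \left(-875\right) 16 = -14000$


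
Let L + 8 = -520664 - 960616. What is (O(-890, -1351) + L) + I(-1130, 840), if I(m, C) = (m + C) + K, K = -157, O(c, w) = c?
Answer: -1482625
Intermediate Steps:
L = -1481288 (L = -8 + (-520664 - 960616) = -8 - 1481280 = -1481288)
I(m, C) = -157 + C + m (I(m, C) = (m + C) - 157 = (C + m) - 157 = -157 + C + m)
(O(-890, -1351) + L) + I(-1130, 840) = (-890 - 1481288) + (-157 + 840 - 1130) = -1482178 - 447 = -1482625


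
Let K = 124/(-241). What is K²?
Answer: 15376/58081 ≈ 0.26473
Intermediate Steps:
K = -124/241 (K = 124*(-1/241) = -124/241 ≈ -0.51452)
K² = (-124/241)² = 15376/58081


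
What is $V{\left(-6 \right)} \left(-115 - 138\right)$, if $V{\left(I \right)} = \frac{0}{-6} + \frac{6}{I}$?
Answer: $253$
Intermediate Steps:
$V{\left(I \right)} = \frac{6}{I}$ ($V{\left(I \right)} = 0 \left(- \frac{1}{6}\right) + \frac{6}{I} = 0 + \frac{6}{I} = \frac{6}{I}$)
$V{\left(-6 \right)} \left(-115 - 138\right) = \frac{6}{-6} \left(-115 - 138\right) = 6 \left(- \frac{1}{6}\right) \left(-253\right) = \left(-1\right) \left(-253\right) = 253$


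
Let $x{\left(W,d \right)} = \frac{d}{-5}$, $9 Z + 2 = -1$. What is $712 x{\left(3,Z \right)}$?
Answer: $\frac{712}{15} \approx 47.467$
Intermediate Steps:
$Z = - \frac{1}{3}$ ($Z = - \frac{2}{9} + \frac{1}{9} \left(-1\right) = - \frac{2}{9} - \frac{1}{9} = - \frac{1}{3} \approx -0.33333$)
$x{\left(W,d \right)} = - \frac{d}{5}$ ($x{\left(W,d \right)} = d \left(- \frac{1}{5}\right) = - \frac{d}{5}$)
$712 x{\left(3,Z \right)} = 712 \left(\left(- \frac{1}{5}\right) \left(- \frac{1}{3}\right)\right) = 712 \cdot \frac{1}{15} = \frac{712}{15}$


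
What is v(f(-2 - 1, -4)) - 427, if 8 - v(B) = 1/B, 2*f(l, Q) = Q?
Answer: -837/2 ≈ -418.50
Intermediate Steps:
f(l, Q) = Q/2
v(B) = 8 - 1/B
v(f(-2 - 1, -4)) - 427 = (8 - 1/((½)*(-4))) - 427 = (8 - 1/(-2)) - 427 = (8 - 1*(-½)) - 427 = (8 + ½) - 427 = 17/2 - 427 = -837/2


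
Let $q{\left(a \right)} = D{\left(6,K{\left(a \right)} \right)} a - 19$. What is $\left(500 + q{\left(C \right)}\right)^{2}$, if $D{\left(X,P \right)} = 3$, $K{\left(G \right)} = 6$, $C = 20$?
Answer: $292681$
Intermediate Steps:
$q{\left(a \right)} = -19 + 3 a$ ($q{\left(a \right)} = 3 a - 19 = -19 + 3 a$)
$\left(500 + q{\left(C \right)}\right)^{2} = \left(500 + \left(-19 + 3 \cdot 20\right)\right)^{2} = \left(500 + \left(-19 + 60\right)\right)^{2} = \left(500 + 41\right)^{2} = 541^{2} = 292681$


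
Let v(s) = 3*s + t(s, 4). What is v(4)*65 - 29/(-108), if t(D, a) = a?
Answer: 112349/108 ≈ 1040.3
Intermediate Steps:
v(s) = 4 + 3*s (v(s) = 3*s + 4 = 4 + 3*s)
v(4)*65 - 29/(-108) = (4 + 3*4)*65 - 29/(-108) = (4 + 12)*65 - 29*(-1/108) = 16*65 + 29/108 = 1040 + 29/108 = 112349/108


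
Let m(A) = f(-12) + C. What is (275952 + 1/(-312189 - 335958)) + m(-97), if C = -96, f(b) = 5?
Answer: 178798479566/648147 ≈ 2.7586e+5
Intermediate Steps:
m(A) = -91 (m(A) = 5 - 96 = -91)
(275952 + 1/(-312189 - 335958)) + m(-97) = (275952 + 1/(-312189 - 335958)) - 91 = (275952 + 1/(-648147)) - 91 = (275952 - 1/648147) - 91 = 178857460943/648147 - 91 = 178798479566/648147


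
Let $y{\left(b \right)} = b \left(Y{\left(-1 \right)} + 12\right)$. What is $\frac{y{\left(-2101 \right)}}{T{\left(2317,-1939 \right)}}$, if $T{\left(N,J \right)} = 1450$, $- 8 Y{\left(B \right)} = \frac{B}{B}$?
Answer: $- \frac{39919}{2320} \approx -17.206$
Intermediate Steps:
$Y{\left(B \right)} = - \frac{1}{8}$ ($Y{\left(B \right)} = - \frac{B \frac{1}{B}}{8} = \left(- \frac{1}{8}\right) 1 = - \frac{1}{8}$)
$y{\left(b \right)} = \frac{95 b}{8}$ ($y{\left(b \right)} = b \left(- \frac{1}{8} + 12\right) = b \frac{95}{8} = \frac{95 b}{8}$)
$\frac{y{\left(-2101 \right)}}{T{\left(2317,-1939 \right)}} = \frac{\frac{95}{8} \left(-2101\right)}{1450} = \left(- \frac{199595}{8}\right) \frac{1}{1450} = - \frac{39919}{2320}$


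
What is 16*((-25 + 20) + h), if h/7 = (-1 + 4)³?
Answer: 2944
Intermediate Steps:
h = 189 (h = 7*(-1 + 4)³ = 7*3³ = 7*27 = 189)
16*((-25 + 20) + h) = 16*((-25 + 20) + 189) = 16*(-5 + 189) = 16*184 = 2944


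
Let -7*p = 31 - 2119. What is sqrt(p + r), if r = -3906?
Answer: 3*I*sqrt(19642)/7 ≈ 60.064*I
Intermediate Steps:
p = 2088/7 (p = -(31 - 2119)/7 = -1/7*(-2088) = 2088/7 ≈ 298.29)
sqrt(p + r) = sqrt(2088/7 - 3906) = sqrt(-25254/7) = 3*I*sqrt(19642)/7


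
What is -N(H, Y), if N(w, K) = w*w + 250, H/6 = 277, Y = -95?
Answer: -2762494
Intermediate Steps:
H = 1662 (H = 6*277 = 1662)
N(w, K) = 250 + w² (N(w, K) = w² + 250 = 250 + w²)
-N(H, Y) = -(250 + 1662²) = -(250 + 2762244) = -1*2762494 = -2762494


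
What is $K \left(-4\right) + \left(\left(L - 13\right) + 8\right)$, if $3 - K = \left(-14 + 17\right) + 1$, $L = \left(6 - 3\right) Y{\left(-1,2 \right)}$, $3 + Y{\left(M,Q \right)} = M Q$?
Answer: $-16$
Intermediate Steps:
$Y{\left(M,Q \right)} = -3 + M Q$
$L = -15$ ($L = \left(6 - 3\right) \left(-3 - 2\right) = 3 \left(-3 - 2\right) = 3 \left(-5\right) = -15$)
$K = -1$ ($K = 3 - \left(\left(-14 + 17\right) + 1\right) = 3 - \left(3 + 1\right) = 3 - 4 = -1$)
$K \left(-4\right) + \left(\left(L - 13\right) + 8\right) = \left(-1\right) \left(-4\right) + \left(\left(-15 - 13\right) + 8\right) = 4 + \left(-28 + 8\right) = 4 - 20 = -16$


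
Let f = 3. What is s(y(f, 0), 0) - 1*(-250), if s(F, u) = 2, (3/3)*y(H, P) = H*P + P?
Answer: 252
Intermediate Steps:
y(H, P) = P + H*P (y(H, P) = H*P + P = P + H*P)
s(y(f, 0), 0) - 1*(-250) = 2 - 1*(-250) = 2 + 250 = 252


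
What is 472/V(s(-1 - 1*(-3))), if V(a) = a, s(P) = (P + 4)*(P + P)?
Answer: 59/3 ≈ 19.667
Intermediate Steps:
s(P) = 2*P*(4 + P) (s(P) = (4 + P)*(2*P) = 2*P*(4 + P))
472/V(s(-1 - 1*(-3))) = 472/((2*(-1 - 1*(-3))*(4 + (-1 - 1*(-3))))) = 472/((2*(-1 + 3)*(4 + (-1 + 3)))) = 472/((2*2*(4 + 2))) = 472/((2*2*6)) = 472/24 = 472*(1/24) = 59/3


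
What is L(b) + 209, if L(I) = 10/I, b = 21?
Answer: 4399/21 ≈ 209.48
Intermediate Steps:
L(b) + 209 = 10/21 + 209 = 4399/21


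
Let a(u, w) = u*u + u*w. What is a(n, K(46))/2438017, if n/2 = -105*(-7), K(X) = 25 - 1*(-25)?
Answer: 2234400/2438017 ≈ 0.91648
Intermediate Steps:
K(X) = 50 (K(X) = 25 + 25 = 50)
n = 1470 (n = 2*(-105*(-7)) = 2*735 = 1470)
a(u, w) = u² + u*w
a(n, K(46))/2438017 = (1470*(1470 + 50))/2438017 = (1470*1520)*(1/2438017) = 2234400*(1/2438017) = 2234400/2438017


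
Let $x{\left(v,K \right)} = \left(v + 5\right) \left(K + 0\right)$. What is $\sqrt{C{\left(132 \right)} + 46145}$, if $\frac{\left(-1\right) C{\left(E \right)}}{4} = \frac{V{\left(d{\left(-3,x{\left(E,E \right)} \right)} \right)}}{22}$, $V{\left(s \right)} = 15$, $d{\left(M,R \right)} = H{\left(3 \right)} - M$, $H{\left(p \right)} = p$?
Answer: $\frac{\sqrt{5583215}}{11} \approx 214.81$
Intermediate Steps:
$x{\left(v,K \right)} = K \left(5 + v\right)$ ($x{\left(v,K \right)} = \left(5 + v\right) K = K \left(5 + v\right)$)
$d{\left(M,R \right)} = 3 - M$
$C{\left(E \right)} = - \frac{30}{11}$ ($C{\left(E \right)} = - 4 \cdot \frac{15}{22} = - 4 \cdot 15 \cdot \frac{1}{22} = \left(-4\right) \frac{15}{22} = - \frac{30}{11}$)
$\sqrt{C{\left(132 \right)} + 46145} = \sqrt{- \frac{30}{11} + 46145} = \sqrt{\frac{507565}{11}} = \frac{\sqrt{5583215}}{11}$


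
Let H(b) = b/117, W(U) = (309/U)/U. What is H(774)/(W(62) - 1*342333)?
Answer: -330584/17107060659 ≈ -1.9324e-5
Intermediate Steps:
W(U) = 309/U²
H(b) = b/117 (H(b) = b*(1/117) = b/117)
H(774)/(W(62) - 1*342333) = ((1/117)*774)/(309/62² - 1*342333) = 86/(13*(309*(1/3844) - 342333)) = 86/(13*(309/3844 - 342333)) = 86/(13*(-1315927743/3844)) = (86/13)*(-3844/1315927743) = -330584/17107060659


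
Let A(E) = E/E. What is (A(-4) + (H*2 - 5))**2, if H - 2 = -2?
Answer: 16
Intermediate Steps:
H = 0 (H = 2 - 2 = 0)
A(E) = 1
(A(-4) + (H*2 - 5))**2 = (1 + (0*2 - 5))**2 = (1 + (0 - 5))**2 = (1 - 5)**2 = (-4)**2 = 16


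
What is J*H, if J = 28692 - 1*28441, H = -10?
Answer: -2510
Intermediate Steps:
J = 251 (J = 28692 - 28441 = 251)
J*H = 251*(-10) = -2510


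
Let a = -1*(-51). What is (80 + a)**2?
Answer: 17161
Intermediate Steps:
a = 51
(80 + a)**2 = (80 + 51)**2 = 131**2 = 17161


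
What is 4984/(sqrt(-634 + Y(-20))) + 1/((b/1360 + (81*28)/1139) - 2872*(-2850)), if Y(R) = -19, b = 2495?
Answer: 9112/74484189975 - 4984*I*sqrt(653)/653 ≈ 1.2233e-7 - 195.04*I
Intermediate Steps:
4984/(sqrt(-634 + Y(-20))) + 1/((b/1360 + (81*28)/1139) - 2872*(-2850)) = 4984/(sqrt(-634 - 19)) + 1/((2495/1360 + (81*28)/1139) - 2872*(-2850)) = 4984/(sqrt(-653)) - 1/2850/((2495*(1/1360) + 2268*(1/1139)) - 2872) = 4984/((I*sqrt(653))) - 1/2850/((499/272 + 2268/1139) - 2872) = 4984*(-I*sqrt(653)/653) - 1/2850/(69721/18224 - 2872) = -4984*I*sqrt(653)/653 - 1/2850/(-52269607/18224) = -4984*I*sqrt(653)/653 - 18224/52269607*(-1/2850) = -4984*I*sqrt(653)/653 + 9112/74484189975 = 9112/74484189975 - 4984*I*sqrt(653)/653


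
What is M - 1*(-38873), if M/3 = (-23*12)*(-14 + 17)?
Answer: 36389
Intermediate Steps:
M = -2484 (M = 3*((-23*12)*(-14 + 17)) = 3*(-276*3) = 3*(-828) = -2484)
M - 1*(-38873) = -2484 - 1*(-38873) = -2484 + 38873 = 36389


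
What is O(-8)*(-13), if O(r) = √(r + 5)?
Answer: -13*I*√3 ≈ -22.517*I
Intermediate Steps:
O(r) = √(5 + r)
O(-8)*(-13) = √(5 - 8)*(-13) = √(-3)*(-13) = (I*√3)*(-13) = -13*I*√3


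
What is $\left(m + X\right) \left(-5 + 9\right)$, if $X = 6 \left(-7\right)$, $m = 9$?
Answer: $-132$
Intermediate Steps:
$X = -42$
$\left(m + X\right) \left(-5 + 9\right) = \left(9 - 42\right) \left(-5 + 9\right) = \left(-33\right) 4 = -132$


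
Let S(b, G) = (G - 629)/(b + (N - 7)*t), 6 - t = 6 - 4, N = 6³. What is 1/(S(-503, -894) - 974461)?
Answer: -333/324497036 ≈ -1.0262e-6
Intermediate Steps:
N = 216
t = 4 (t = 6 - (6 - 4) = 6 - 1*2 = 6 - 2 = 4)
S(b, G) = (-629 + G)/(836 + b) (S(b, G) = (G - 629)/(b + (216 - 7)*4) = (-629 + G)/(b + 209*4) = (-629 + G)/(b + 836) = (-629 + G)/(836 + b))
1/(S(-503, -894) - 974461) = 1/((-629 - 894)/(836 - 503) - 974461) = 1/(-1523/333 - 974461) = 1/(-324497036/333) = -333/324497036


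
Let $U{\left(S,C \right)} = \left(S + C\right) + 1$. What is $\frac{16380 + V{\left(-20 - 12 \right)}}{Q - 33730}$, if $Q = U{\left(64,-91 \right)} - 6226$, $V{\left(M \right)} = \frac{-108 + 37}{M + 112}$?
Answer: $- \frac{1310329}{3198560} \approx -0.40966$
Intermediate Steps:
$U{\left(S,C \right)} = 1 + C + S$ ($U{\left(S,C \right)} = \left(C + S\right) + 1 = 1 + C + S$)
$V{\left(M \right)} = - \frac{71}{112 + M}$
$Q = -6252$ ($Q = \left(1 - 91 + 64\right) - 6226 = -26 - 6226 = -6252$)
$\frac{16380 + V{\left(-20 - 12 \right)}}{Q - 33730} = \frac{16380 - \frac{71}{112 - 32}}{-6252 - 33730} = \frac{16380 - \frac{71}{112 - 32}}{-39982} = \left(16380 - \frac{71}{80}\right) \left(- \frac{1}{39982}\right) = \frac{1310329}{80} \left(- \frac{1}{39982}\right) = - \frac{1310329}{3198560}$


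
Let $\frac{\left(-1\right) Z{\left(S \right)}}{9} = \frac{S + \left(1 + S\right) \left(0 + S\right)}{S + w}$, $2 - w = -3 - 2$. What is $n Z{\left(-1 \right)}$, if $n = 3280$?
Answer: $4920$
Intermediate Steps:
$w = 7$ ($w = 2 - \left(-3 - 2\right) = 2 - -5 = 2 + 5 = 7$)
$Z{\left(S \right)} = - \frac{9 \left(S + S \left(1 + S\right)\right)}{7 + S}$ ($Z{\left(S \right)} = - 9 \frac{S + \left(1 + S\right) \left(0 + S\right)}{S + 7} = - 9 \frac{S + \left(1 + S\right) S}{7 + S} = - 9 \frac{S + S \left(1 + S\right)}{7 + S} = - \frac{9 \left(S + S \left(1 + S\right)\right)}{7 + S}$)
$n Z{\left(-1 \right)} = 3280 \left(\left(-9\right) \left(-1\right) \frac{1}{7 - 1} \left(2 - 1\right)\right) = 3280 \left(\left(-9\right) \left(-1\right) \frac{1}{6} \cdot 1\right) = 3280 \cdot \frac{3}{2} = 4920$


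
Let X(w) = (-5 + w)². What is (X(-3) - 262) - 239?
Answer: -437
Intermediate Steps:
(X(-3) - 262) - 239 = ((-5 - 3)² - 262) - 239 = ((-8)² - 262) - 239 = (64 - 262) - 239 = -198 - 239 = -437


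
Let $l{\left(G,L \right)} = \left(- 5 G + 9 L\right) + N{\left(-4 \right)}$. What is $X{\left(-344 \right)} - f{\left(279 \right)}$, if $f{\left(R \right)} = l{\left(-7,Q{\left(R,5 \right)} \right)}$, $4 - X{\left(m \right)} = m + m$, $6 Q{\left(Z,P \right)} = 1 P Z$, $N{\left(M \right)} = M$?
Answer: $- \frac{2863}{2} \approx -1431.5$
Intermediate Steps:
$Q{\left(Z,P \right)} = \frac{P Z}{6}$ ($Q{\left(Z,P \right)} = \frac{1 P Z}{6} = \frac{P Z}{6}$)
$l{\left(G,L \right)} = -4 - 5 G + 9 L$ ($l{\left(G,L \right)} = \left(- 5 G + 9 L\right) - 4 = -4 - 5 G + 9 L$)
$X{\left(m \right)} = 4 - 2 m$ ($X{\left(m \right)} = 4 - \left(m + m\right) = 4 - 2 m$)
$f{\left(R \right)} = 31 + \frac{15 R}{2}$ ($f{\left(R \right)} = -4 - -35 + 9 \cdot \frac{1}{6} \cdot 5 R = -4 + 35 + 9 \frac{5 R}{6} = -4 + 35 + \frac{15 R}{2} = 31 + \frac{15 R}{2}$)
$X{\left(-344 \right)} - f{\left(279 \right)} = \left(4 - -688\right) - \left(31 + \frac{15}{2} \cdot 279\right) = \left(4 + 688\right) - \left(31 + \frac{4185}{2}\right) = 692 - \frac{4247}{2} = - \frac{2863}{2}$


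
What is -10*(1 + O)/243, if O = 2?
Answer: -10/81 ≈ -0.12346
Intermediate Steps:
-10*(1 + O)/243 = -10*(1 + 2)/243 = -10*3*(1/243) = -30*1/243 = -10/81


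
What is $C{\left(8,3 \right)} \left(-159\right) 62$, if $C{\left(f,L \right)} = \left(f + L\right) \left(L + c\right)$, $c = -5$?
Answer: $216876$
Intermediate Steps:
$C{\left(f,L \right)} = \left(-5 + L\right) \left(L + f\right)$ ($C{\left(f,L \right)} = \left(f + L\right) \left(L - 5\right) = \left(L + f\right) \left(-5 + L\right) = \left(-5 + L\right) \left(L + f\right)$)
$C{\left(8,3 \right)} \left(-159\right) 62 = \left(3^{2} - 15 - 40 + 3 \cdot 8\right) \left(-159\right) 62 = \left(9 - 15 - 40 + 24\right) \left(-159\right) 62 = \left(-22\right) \left(-159\right) 62 = 3498 \cdot 62 = 216876$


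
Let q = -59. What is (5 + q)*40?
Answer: -2160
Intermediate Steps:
(5 + q)*40 = (5 - 59)*40 = -54*40 = -2160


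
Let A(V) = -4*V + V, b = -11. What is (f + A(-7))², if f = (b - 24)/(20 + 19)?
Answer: 614656/1521 ≈ 404.11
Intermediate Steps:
A(V) = -3*V
f = -35/39 (f = (-11 - 24)/(20 + 19) = -35/39 ≈ -0.89744)
(f + A(-7))² = (-35/39 - 3*(-7))² = (-35/39 + 21)² = (784/39)² = 614656/1521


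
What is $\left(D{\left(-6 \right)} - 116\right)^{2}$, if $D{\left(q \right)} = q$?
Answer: $14884$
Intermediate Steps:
$\left(D{\left(-6 \right)} - 116\right)^{2} = \left(-6 - 116\right)^{2} = \left(-122\right)^{2} = 14884$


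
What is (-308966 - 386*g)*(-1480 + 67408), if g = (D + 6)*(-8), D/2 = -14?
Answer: -24848395056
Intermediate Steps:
D = -28 (D = 2*(-14) = -28)
g = 176 (g = (-28 + 6)*(-8) = -22*(-8) = 176)
(-308966 - 386*g)*(-1480 + 67408) = (-308966 - 386*176)*(-1480 + 67408) = (-308966 - 67936)*65928 = -376902*65928 = -24848395056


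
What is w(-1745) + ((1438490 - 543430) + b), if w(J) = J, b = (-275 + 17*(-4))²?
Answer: 1010964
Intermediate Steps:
b = 117649 (b = (-275 - 68)² = (-343)² = 117649)
w(-1745) + ((1438490 - 543430) + b) = -1745 + ((1438490 - 543430) + 117649) = -1745 + (895060 + 117649) = -1745 + 1012709 = 1010964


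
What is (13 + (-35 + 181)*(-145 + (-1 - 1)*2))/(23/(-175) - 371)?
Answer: 3804675/64948 ≈ 58.580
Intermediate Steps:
(13 + (-35 + 181)*(-145 + (-1 - 1)*2))/(23/(-175) - 371) = (13 + 146*(-145 - 2*2))/(23*(-1/175) - 371) = (13 + 146*(-145 - 4))/(-23/175 - 371) = (13 + 146*(-149))/(-64948/175) = (13 - 21754)*(-175/64948) = -21741*(-175/64948) = 3804675/64948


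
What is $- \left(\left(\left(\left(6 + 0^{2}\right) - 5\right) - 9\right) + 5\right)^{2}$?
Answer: $-9$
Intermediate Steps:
$- \left(\left(\left(\left(6 + 0^{2}\right) - 5\right) - 9\right) + 5\right)^{2} = - \left(\left(\left(\left(6 + 0\right) - 5\right) - 9\right) + 5\right)^{2} = - \left(\left(\left(6 - 5\right) - 9\right) + 5\right)^{2} = - \left(\left(1 - 9\right) + 5\right)^{2} = - \left(-8 + 5\right)^{2} = - \left(-3\right)^{2} = \left(-1\right) 9 = -9$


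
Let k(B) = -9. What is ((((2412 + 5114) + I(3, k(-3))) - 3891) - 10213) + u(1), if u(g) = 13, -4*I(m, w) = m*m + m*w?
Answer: -13121/2 ≈ -6560.5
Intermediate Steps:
I(m, w) = -m²/4 - m*w/4 (I(m, w) = -(m*m + m*w)/4 = -(m² + m*w)/4 = -m²/4 - m*w/4)
((((2412 + 5114) + I(3, k(-3))) - 3891) - 10213) + u(1) = ((((2412 + 5114) - ¼*3*(3 - 9)) - 3891) - 10213) + 13 = (((7526 - ¼*3*(-6)) - 3891) - 10213) + 13 = (((7526 + 9/2) - 3891) - 10213) + 13 = ((15061/2 - 3891) - 10213) + 13 = (7279/2 - 10213) + 13 = -13147/2 + 13 = -13121/2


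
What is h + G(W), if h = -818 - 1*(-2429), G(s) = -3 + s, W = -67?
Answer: 1541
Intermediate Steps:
h = 1611 (h = -818 + 2429 = 1611)
h + G(W) = 1611 + (-3 - 67) = 1611 - 70 = 1541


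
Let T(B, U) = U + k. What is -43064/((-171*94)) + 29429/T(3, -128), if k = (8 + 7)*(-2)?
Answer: -233118817/1269846 ≈ -183.58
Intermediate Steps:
k = -30 (k = 15*(-2) = -30)
T(B, U) = -30 + U (T(B, U) = U - 30 = -30 + U)
-43064/((-171*94)) + 29429/T(3, -128) = -43064/((-171*94)) + 29429/(-30 - 128) = -43064/(-16074) + 29429/(-158) = -43064*(-1/16074) + 29429*(-1/158) = 21532/8037 - 29429/158 = -233118817/1269846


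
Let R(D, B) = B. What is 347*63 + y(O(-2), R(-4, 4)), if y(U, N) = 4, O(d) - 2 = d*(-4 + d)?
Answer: 21865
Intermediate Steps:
O(d) = 2 + d*(-4 + d)
347*63 + y(O(-2), R(-4, 4)) = 347*63 + 4 = 21861 + 4 = 21865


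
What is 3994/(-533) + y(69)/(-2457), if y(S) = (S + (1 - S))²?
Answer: -754907/100737 ≈ -7.4938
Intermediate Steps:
y(S) = 1 (y(S) = 1² = 1)
3994/(-533) + y(69)/(-2457) = 3994/(-533) + 1/(-2457) = 3994*(-1/533) + 1*(-1/2457) = -3994/533 - 1/2457 = -754907/100737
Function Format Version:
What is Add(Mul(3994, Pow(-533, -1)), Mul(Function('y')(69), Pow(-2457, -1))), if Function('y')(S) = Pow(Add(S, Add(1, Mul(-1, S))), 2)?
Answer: Rational(-754907, 100737) ≈ -7.4938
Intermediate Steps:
Function('y')(S) = 1 (Function('y')(S) = Pow(1, 2) = 1)
Add(Mul(3994, Pow(-533, -1)), Mul(Function('y')(69), Pow(-2457, -1))) = Add(Mul(3994, Pow(-533, -1)), Mul(1, Pow(-2457, -1))) = Add(Mul(3994, Rational(-1, 533)), Mul(1, Rational(-1, 2457))) = Add(Rational(-3994, 533), Rational(-1, 2457)) = Rational(-754907, 100737)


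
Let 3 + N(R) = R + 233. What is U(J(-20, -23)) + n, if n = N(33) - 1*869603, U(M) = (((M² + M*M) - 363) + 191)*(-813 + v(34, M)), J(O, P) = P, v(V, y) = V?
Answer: -1559534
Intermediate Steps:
N(R) = 230 + R (N(R) = -3 + (R + 233) = -3 + (233 + R) = 230 + R)
U(M) = 133988 - 1558*M² (U(M) = (((M² + M*M) - 363) + 191)*(-813 + 34) = (((M² + M²) - 363) + 191)*(-779) = ((2*M² - 363) + 191)*(-779) = ((-363 + 2*M²) + 191)*(-779) = (-172 + 2*M²)*(-779) = 133988 - 1558*M²)
n = -869340 (n = (230 + 33) - 1*869603 = 263 - 869603 = -869340)
U(J(-20, -23)) + n = (133988 - 1558*(-23)²) - 869340 = (133988 - 1558*529) - 869340 = (133988 - 824182) - 869340 = -690194 - 869340 = -1559534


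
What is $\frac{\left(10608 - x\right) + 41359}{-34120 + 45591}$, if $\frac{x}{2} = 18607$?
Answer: $\frac{14753}{11471} \approx 1.2861$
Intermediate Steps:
$x = 37214$ ($x = 2 \cdot 18607 = 37214$)
$\frac{\left(10608 - x\right) + 41359}{-34120 + 45591} = \frac{\left(10608 - 37214\right) + 41359}{-34120 + 45591} = \frac{\left(10608 - 37214\right) + 41359}{11471} = \left(-26606 + 41359\right) \frac{1}{11471} = 14753 \cdot \frac{1}{11471} = \frac{14753}{11471}$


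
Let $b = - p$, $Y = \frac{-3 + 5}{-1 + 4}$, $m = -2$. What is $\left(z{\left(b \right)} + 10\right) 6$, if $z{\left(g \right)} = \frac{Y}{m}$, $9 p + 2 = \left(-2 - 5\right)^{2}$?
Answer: $58$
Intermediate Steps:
$p = \frac{47}{9}$ ($p = - \frac{2}{9} + \frac{\left(-2 - 5\right)^{2}}{9} = - \frac{2}{9} + \frac{\left(-7\right)^{2}}{9} = - \frac{2}{9} + \frac{1}{9} \cdot 49 = - \frac{2}{9} + \frac{49}{9} = \frac{47}{9} \approx 5.2222$)
$Y = \frac{2}{3} \approx 0.66667$
$b = - \frac{47}{9}$ ($b = \left(-1\right) \frac{47}{9} = - \frac{47}{9} \approx -5.2222$)
$z{\left(g \right)} = - \frac{1}{3}$ ($z{\left(g \right)} = \frac{2}{3 \left(-2\right)} = \frac{2}{3} \left(- \frac{1}{2}\right) = - \frac{1}{3}$)
$\left(z{\left(b \right)} + 10\right) 6 = \left(- \frac{1}{3} + 10\right) 6 = \frac{29}{3} \cdot 6 = 58$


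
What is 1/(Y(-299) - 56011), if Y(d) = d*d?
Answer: 1/33390 ≈ 2.9949e-5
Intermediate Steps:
Y(d) = d**2
1/(Y(-299) - 56011) = 1/((-299)**2 - 56011) = 1/(89401 - 56011) = 1/33390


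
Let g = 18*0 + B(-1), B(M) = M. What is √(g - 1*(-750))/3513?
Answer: √749/3513 ≈ 0.0077905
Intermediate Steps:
g = -1 (g = 18*0 - 1 = 0 - 1 = -1)
√(g - 1*(-750))/3513 = √(-1 - 1*(-750))/3513 = √(-1 + 750)*(1/3513) = √749*(1/3513) = √749/3513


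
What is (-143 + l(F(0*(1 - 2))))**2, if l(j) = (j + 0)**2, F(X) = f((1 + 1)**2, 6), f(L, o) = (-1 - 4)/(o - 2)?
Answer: 5121169/256 ≈ 20005.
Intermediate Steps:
f(L, o) = -5/(-2 + o)
F(X) = -5/4 (F(X) = -5/(-2 + 6) = -5/4)
l(j) = j**2
(-143 + l(F(0*(1 - 2))))**2 = (-143 + (-5/4)**2)**2 = (-143 + 25/16)**2 = (-2263/16)**2 = 5121169/256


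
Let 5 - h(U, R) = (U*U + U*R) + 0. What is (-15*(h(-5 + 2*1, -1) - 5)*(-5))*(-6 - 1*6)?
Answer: 10800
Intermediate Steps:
h(U, R) = 5 - U**2 - R*U (h(U, R) = 5 - ((U*U + U*R) + 0) = 5 - ((U**2 + R*U) + 0) = 5 - (U**2 + R*U) = 5 + (-U**2 - R*U) = 5 - U**2 - R*U)
(-15*(h(-5 + 2*1, -1) - 5)*(-5))*(-6 - 1*6) = (-15*((5 - (-5 + 2*1)**2 - 1*(-1)*(-5 + 2*1)) - 5)*(-5))*(-6 - 1*6) = (-15*((5 - (-5 + 2)**2 - 1*(-1)*(-5 + 2)) - 5)*(-5))*(-6 - 6) = -15*((5 - 1*(-3)**2 - 1*(-1)*(-3)) - 5)*(-5)*(-12) = -15*((5 - 1*9 - 3) - 5)*(-5)*(-12) = -15*((5 - 9 - 3) - 5)*(-5)*(-12) = -15*(-7 - 5)*(-5)*(-12) = -(-180)*(-5)*(-12) = -15*60*(-12) = -900*(-12) = 10800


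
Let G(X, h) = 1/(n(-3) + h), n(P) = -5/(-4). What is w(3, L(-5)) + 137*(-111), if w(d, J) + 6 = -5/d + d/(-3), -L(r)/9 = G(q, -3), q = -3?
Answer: -45647/3 ≈ -15216.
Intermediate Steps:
n(P) = 5/4 (n(P) = -5*(-1/4) = 5/4)
G(X, h) = 1/(5/4 + h)
L(r) = 36/7 (L(r) = -36/(5 + 4*(-3)) = -36/(5 - 12) = -36/(-7) = -36*(-1)/7 = -9*(-4/7) = 36/7)
w(d, J) = -6 - 5/d - d/3 (w(d, J) = -6 + (-5/d + d/(-3)) = -6 + (-5/d + d*(-1/3)) = -6 + (-5/d - d/3) = -6 - 5/d - d/3)
w(3, L(-5)) + 137*(-111) = (-6 - 5/3 - 1/3*3) + 137*(-111) = (-6 - 5*1/3 - 1) - 15207 = (-6 - 5/3 - 1) - 15207 = -26/3 - 15207 = -45647/3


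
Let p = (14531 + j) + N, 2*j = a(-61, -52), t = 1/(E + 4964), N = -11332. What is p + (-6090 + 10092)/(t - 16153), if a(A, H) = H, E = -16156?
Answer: 191194679279/60261459 ≈ 3172.8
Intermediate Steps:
t = -1/11192 (t = 1/(-16156 + 4964) = 1/(-11192) = -1/11192 ≈ -8.9350e-5)
j = -26 (j = (1/2)*(-52) = -26)
p = 3173 (p = (14531 - 26) - 11332 = 14505 - 11332 = 3173)
p + (-6090 + 10092)/(t - 16153) = 3173 + (-6090 + 10092)/(-1/11192 - 16153) = 3173 + 4002/(-180784377/11192) = 3173 + 4002*(-11192/180784377) = 3173 - 14930128/60261459 = 191194679279/60261459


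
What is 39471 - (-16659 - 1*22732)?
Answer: 78862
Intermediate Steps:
39471 - (-16659 - 1*22732) = 39471 - (-16659 - 22732) = 39471 - 1*(-39391) = 39471 + 39391 = 78862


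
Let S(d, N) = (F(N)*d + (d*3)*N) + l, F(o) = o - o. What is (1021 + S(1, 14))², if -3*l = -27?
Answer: 1149184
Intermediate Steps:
l = 9 (l = -⅓*(-27) = 9)
F(o) = 0
S(d, N) = 9 + 3*N*d (S(d, N) = (0*d + (d*3)*N) + 9 = (0 + (3*d)*N) + 9 = (0 + 3*N*d) + 9 = 3*N*d + 9 = 9 + 3*N*d)
(1021 + S(1, 14))² = (1021 + (9 + 3*14*1))² = (1021 + (9 + 42))² = (1021 + 51)² = 1072² = 1149184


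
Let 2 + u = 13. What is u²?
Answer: 121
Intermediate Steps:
u = 11 (u = -2 + 13 = 11)
u² = 11² = 121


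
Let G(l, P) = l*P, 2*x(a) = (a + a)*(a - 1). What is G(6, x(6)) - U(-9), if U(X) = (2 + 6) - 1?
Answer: 173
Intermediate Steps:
x(a) = a*(-1 + a) (x(a) = ((a + a)*(a - 1))/2 = ((2*a)*(-1 + a))/2 = (2*a*(-1 + a))/2 = a*(-1 + a))
G(l, P) = P*l
U(X) = 7 (U(X) = 8 - 1 = 7)
G(6, x(6)) - U(-9) = (6*(-1 + 6))*6 - 1*7 = (6*5)*6 - 7 = 30*6 - 7 = 180 - 7 = 173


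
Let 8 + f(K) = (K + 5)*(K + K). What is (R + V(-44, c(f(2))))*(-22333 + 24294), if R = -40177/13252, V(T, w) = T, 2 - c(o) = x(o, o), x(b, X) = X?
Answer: -1222222665/13252 ≈ -92229.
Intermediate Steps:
f(K) = -8 + 2*K*(5 + K) (f(K) = -8 + (K + 5)*(K + K) = -8 + (5 + K)*(2*K) = -8 + 2*K*(5 + K))
c(o) = 2 - o
R = -40177/13252 (R = -40177*1/13252 = -40177/13252 ≈ -3.0318)
(R + V(-44, c(f(2))))*(-22333 + 24294) = (-40177/13252 - 44)*(-22333 + 24294) = -623265/13252*1961 = -1222222665/13252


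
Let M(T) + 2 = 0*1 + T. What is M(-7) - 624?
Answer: -633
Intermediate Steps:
M(T) = -2 + T (M(T) = -2 + (0*1 + T) = -2 + (0 + T) = -2 + T)
M(-7) - 624 = (-2 - 7) - 624 = -9 - 48*13 = -9 - 624 = -633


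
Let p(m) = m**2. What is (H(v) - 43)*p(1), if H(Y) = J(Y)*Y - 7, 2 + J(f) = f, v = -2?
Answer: -42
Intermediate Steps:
J(f) = -2 + f
H(Y) = -7 + Y*(-2 + Y) (H(Y) = (-2 + Y)*Y - 7 = Y*(-2 + Y) - 7 = -7 + Y*(-2 + Y))
(H(v) - 43)*p(1) = ((-7 - 2*(-2 - 2)) - 43)*1**2 = ((-7 - 2*(-4)) - 43)*1 = ((-7 + 8) - 43)*1 = (1 - 43)*1 = -42*1 = -42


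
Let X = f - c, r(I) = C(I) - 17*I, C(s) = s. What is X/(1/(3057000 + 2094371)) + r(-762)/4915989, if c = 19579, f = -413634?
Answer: -3656907347574440185/1638663 ≈ -2.2316e+12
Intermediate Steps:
r(I) = -16*I (r(I) = I - 17*I = -16*I)
X = -433213 (X = -413634 - 1*19579 = -413634 - 19579 = -433213)
X/(1/(3057000 + 2094371)) + r(-762)/4915989 = -433213/(1/(3057000 + 2094371)) - 16*(-762)/4915989 = -433213/(1/5151371) + 12192*(1/4915989) = -433213/1/5151371 + 4064/1638663 = -433213*5151371 + 4064/1638663 = -2231640885023 + 4064/1638663 = -3656907347574440185/1638663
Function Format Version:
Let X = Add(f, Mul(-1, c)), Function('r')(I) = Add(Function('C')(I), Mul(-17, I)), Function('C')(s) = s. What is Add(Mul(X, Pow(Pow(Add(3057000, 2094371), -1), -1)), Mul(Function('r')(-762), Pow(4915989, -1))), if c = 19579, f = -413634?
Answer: Rational(-3656907347574440185, 1638663) ≈ -2.2316e+12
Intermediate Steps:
Function('r')(I) = Mul(-16, I) (Function('r')(I) = Add(I, Mul(-17, I)) = Mul(-16, I))
X = -433213 (X = Add(-413634, Mul(-1, 19579)) = Add(-413634, -19579) = -433213)
Add(Mul(X, Pow(Pow(Add(3057000, 2094371), -1), -1)), Mul(Function('r')(-762), Pow(4915989, -1))) = Add(Mul(-433213, Pow(Pow(Add(3057000, 2094371), -1), -1)), Mul(Mul(-16, -762), Pow(4915989, -1))) = Add(Mul(-433213, Pow(Pow(5151371, -1), -1)), Mul(12192, Rational(1, 4915989))) = Add(Mul(-433213, Pow(Rational(1, 5151371), -1)), Rational(4064, 1638663)) = Add(Mul(-433213, 5151371), Rational(4064, 1638663)) = Add(-2231640885023, Rational(4064, 1638663)) = Rational(-3656907347574440185, 1638663)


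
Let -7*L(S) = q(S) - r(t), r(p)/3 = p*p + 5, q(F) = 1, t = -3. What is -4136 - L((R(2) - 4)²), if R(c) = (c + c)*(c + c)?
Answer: -28993/7 ≈ -4141.9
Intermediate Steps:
R(c) = 4*c² (R(c) = (2*c)*(2*c) = 4*c²)
r(p) = 15 + 3*p² (r(p) = 3*(p*p + 5) = 3*(p² + 5) = 3*(5 + p²) = 15 + 3*p²)
L(S) = 41/7 (L(S) = -(1 - (15 + 3*(-3)²))/7 = -(1 - (15 + 3*9))/7 = -(1 - (15 + 27))/7 = -(1 - 1*42)/7 = -(1 - 42)/7 = -⅐*(-41) = 41/7)
-4136 - L((R(2) - 4)²) = -4136 - 1*41/7 = -4136 - 41/7 = -28993/7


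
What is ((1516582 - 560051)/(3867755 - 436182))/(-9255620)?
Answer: -956531/31761335690260 ≈ -3.0116e-8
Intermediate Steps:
((1516582 - 560051)/(3867755 - 436182))/(-9255620) = (956531/3431573)*(-1/9255620) = -956531/31761335690260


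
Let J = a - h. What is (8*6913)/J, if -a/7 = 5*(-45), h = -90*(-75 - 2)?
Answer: -55304/5355 ≈ -10.328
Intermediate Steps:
h = 6930 (h = -90*(-77) = 6930)
a = 1575 (a = -35*(-45) = -7*(-225) = 1575)
J = -5355 (J = 1575 - 1*6930 = 1575 - 6930 = -5355)
(8*6913)/J = (8*6913)/(-5355) = 55304*(-1/5355) = -55304/5355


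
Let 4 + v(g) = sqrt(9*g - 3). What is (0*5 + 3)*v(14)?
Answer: -12 + 3*sqrt(123) ≈ 21.272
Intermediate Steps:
v(g) = -4 + sqrt(-3 + 9*g) (v(g) = -4 + sqrt(9*g - 3) = -4 + sqrt(-3 + 9*g))
(0*5 + 3)*v(14) = (0*5 + 3)*(-4 + sqrt(-3 + 9*14)) = (0 + 3)*(-4 + sqrt(-3 + 126)) = 3*(-4 + sqrt(123)) = -12 + 3*sqrt(123)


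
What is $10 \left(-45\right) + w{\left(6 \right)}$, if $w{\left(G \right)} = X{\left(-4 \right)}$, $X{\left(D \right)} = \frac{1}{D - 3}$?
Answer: $- \frac{3151}{7} \approx -450.14$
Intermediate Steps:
$X{\left(D \right)} = \frac{1}{-3 + D}$
$w{\left(G \right)} = - \frac{1}{7}$ ($w{\left(G \right)} = \frac{1}{-3 - 4} = \frac{1}{-7} = - \frac{1}{7}$)
$10 \left(-45\right) + w{\left(6 \right)} = 10 \left(-45\right) - \frac{1}{7} = -450 - \frac{1}{7} = - \frac{3151}{7}$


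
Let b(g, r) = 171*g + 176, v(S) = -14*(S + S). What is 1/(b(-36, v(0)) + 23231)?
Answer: 1/17251 ≈ 5.7968e-5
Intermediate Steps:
v(S) = -28*S
b(g, r) = 176 + 171*g
1/(b(-36, v(0)) + 23231) = 1/((176 + 171*(-36)) + 23231) = 1/((176 - 6156) + 23231) = 1/(-5980 + 23231) = 1/17251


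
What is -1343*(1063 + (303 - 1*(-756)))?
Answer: -2849846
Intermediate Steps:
-1343*(1063 + (303 - 1*(-756))) = -1343*(1063 + (303 + 756)) = -1343*(1063 + 1059) = -1343*2122 = -2849846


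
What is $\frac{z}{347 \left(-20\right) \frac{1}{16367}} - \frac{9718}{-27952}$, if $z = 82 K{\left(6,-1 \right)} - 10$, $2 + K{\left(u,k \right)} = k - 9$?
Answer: $\frac{56851610577}{24248360} \approx 2344.6$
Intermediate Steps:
$K{\left(u,k \right)} = -11 + k$ ($K{\left(u,k \right)} = -2 + \left(k - 9\right) = -2 + \left(-9 + k\right) = -11 + k$)
$z = -994$ ($z = 82 \left(-11 - 1\right) - 10 = 82 \left(-12\right) - 10 = -984 - 10 = -994$)
$\frac{z}{347 \left(-20\right) \frac{1}{16367}} - \frac{9718}{-27952} = - \frac{994}{347 \left(-20\right) \frac{1}{16367}} - \frac{9718}{-27952} = - \frac{994}{\left(-6940\right) \frac{1}{16367}} - - \frac{4859}{13976} = - \frac{994}{- \frac{6940}{16367}} + \frac{4859}{13976} = \left(-994\right) \left(- \frac{16367}{6940}\right) + \frac{4859}{13976} = \frac{8134399}{3470} + \frac{4859}{13976} = \frac{56851610577}{24248360}$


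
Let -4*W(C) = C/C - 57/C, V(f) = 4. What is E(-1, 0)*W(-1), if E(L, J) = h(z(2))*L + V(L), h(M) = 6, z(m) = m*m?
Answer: 29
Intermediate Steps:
z(m) = m²
W(C) = -¼ + 57/(4*C) (W(C) = -(C/C - 57/C)/4 = -(1 - 57/C)/4 = -¼ + 57/(4*C))
E(L, J) = 4 + 6*L (E(L, J) = 6*L + 4 = 4 + 6*L)
E(-1, 0)*W(-1) = (4 + 6*(-1))*((¼)*(57 - 1*(-1))/(-1)) = (4 - 6)*((¼)*(-1)*(57 + 1)) = -(-1)*58/2 = -2*(-29/2) = 29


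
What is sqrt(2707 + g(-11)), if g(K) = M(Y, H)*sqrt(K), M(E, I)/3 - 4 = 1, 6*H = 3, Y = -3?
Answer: sqrt(2707 + 15*I*sqrt(11)) ≈ 52.031 + 0.4781*I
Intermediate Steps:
H = 1/2 (H = (1/6)*3 = 1/2 ≈ 0.50000)
M(E, I) = 15 (M(E, I) = 12 + 3*1 = 12 + 3 = 15)
g(K) = 15*sqrt(K)
sqrt(2707 + g(-11)) = sqrt(2707 + 15*sqrt(-11)) = sqrt(2707 + 15*(I*sqrt(11))) = sqrt(2707 + 15*I*sqrt(11))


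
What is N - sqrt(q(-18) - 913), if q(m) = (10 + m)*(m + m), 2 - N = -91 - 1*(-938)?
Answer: -845 - 25*I ≈ -845.0 - 25.0*I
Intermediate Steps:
N = -845 (N = 2 - (-91 - 1*(-938)) = 2 - (-91 + 938) = 2 - 1*847 = 2 - 847 = -845)
q(m) = 2*m*(10 + m) (q(m) = (10 + m)*(2*m) = 2*m*(10 + m))
N - sqrt(q(-18) - 913) = -845 - sqrt(2*(-18)*(10 - 18) - 913) = -845 - sqrt(2*(-18)*(-8) - 913) = -845 - sqrt(288 - 913) = -845 - sqrt(-625) = -845 - 25*I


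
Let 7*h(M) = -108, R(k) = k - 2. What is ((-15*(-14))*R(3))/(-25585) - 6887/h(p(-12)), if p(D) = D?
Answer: 35240131/78948 ≈ 446.37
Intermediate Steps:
R(k) = -2 + k
h(M) = -108/7 (h(M) = (⅐)*(-108) = -108/7)
((-15*(-14))*R(3))/(-25585) - 6887/h(p(-12)) = ((-15*(-14))*(-2 + 3))/(-25585) - 6887/(-108/7) = (210*1)*(-1/25585) - 6887*(-7/108) = 210*(-1/25585) + 48209/108 = -6/731 + 48209/108 = 35240131/78948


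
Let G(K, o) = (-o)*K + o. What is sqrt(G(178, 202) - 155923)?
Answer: I*sqrt(191677) ≈ 437.81*I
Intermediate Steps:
G(K, o) = o - K*o (G(K, o) = -K*o + o = o - K*o)
sqrt(G(178, 202) - 155923) = sqrt(202*(1 - 1*178) - 155923) = sqrt(202*(1 - 178) - 155923) = sqrt(202*(-177) - 155923) = sqrt(-35754 - 155923) = sqrt(-191677) = I*sqrt(191677)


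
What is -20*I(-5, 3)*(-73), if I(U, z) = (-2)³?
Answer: -11680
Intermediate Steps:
I(U, z) = -8
-20*I(-5, 3)*(-73) = -20*(-8)*(-73) = 160*(-73) = -11680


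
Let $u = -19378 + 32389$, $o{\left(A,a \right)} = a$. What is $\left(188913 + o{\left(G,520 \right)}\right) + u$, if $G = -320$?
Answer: $202444$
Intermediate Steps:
$u = 13011$
$\left(188913 + o{\left(G,520 \right)}\right) + u = \left(188913 + 520\right) + 13011 = 189433 + 13011 = 202444$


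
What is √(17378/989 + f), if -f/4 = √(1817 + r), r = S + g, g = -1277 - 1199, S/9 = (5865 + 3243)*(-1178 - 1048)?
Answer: √(17186842 - 3912484*I*√182470331)/989 ≈ 164.39 - 164.34*I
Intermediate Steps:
S = -182469672 (S = 9*((5865 + 3243)*(-1178 - 1048)) = 9*(9108*(-2226)) = 9*(-20274408) = -182469672)
g = -2476
r = -182472148 (r = -182469672 - 2476 = -182472148)
f = -4*I*√182470331 (f = -4*√(1817 - 182472148) = -4*I*√182470331 ≈ -54033.0*I)
√(17378/989 + f) = √(17378/989 - 4*I*√182470331)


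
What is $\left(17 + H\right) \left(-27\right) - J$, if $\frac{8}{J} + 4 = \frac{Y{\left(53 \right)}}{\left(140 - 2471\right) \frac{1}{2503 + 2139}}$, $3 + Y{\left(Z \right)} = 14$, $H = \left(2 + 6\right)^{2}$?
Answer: $- \frac{66022767}{30193} \approx -2186.7$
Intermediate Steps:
$H = 64$ ($H = 8^{2} = 64$)
$Y{\left(Z \right)} = 11$ ($Y{\left(Z \right)} = -3 + 14 = 11$)
$J = - \frac{9324}{30193}$ ($J = \frac{8}{-4 + \frac{11}{\left(140 - 2471\right) \frac{1}{2503 + 2139}}} = \frac{8}{-4 + \frac{11}{\left(-2331\right) \frac{1}{4642}}} = \frac{8}{-4 + \frac{11}{- \frac{2331}{4642}}} = \frac{8}{-4 + 11 \left(- \frac{4642}{2331}\right)} = \frac{8}{-4 - \frac{51062}{2331}} = \frac{8}{- \frac{60386}{2331}} = 8 \left(- \frac{2331}{60386}\right) = - \frac{9324}{30193} \approx -0.30881$)
$\left(17 + H\right) \left(-27\right) - J = \left(17 + 64\right) \left(-27\right) - - \frac{9324}{30193} = 81 \left(-27\right) + \frac{9324}{30193} = -2187 + \frac{9324}{30193} = - \frac{66022767}{30193}$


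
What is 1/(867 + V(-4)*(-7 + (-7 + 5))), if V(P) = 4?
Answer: 1/831 ≈ 0.0012034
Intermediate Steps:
1/(867 + V(-4)*(-7 + (-7 + 5))) = 1/(867 + 4*(-7 + (-7 + 5))) = 1/(867 + 4*(-7 - 2)) = 1/(867 + 4*(-9)) = 1/(867 - 36) = 1/831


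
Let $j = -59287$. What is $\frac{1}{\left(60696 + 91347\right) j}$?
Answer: $- \frac{1}{9014173341} \approx -1.1094 \cdot 10^{-10}$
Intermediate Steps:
$\frac{1}{\left(60696 + 91347\right) j} = \frac{1}{\left(60696 + 91347\right) \left(-59287\right)} = \frac{1}{152043} \left(- \frac{1}{59287}\right) = - \frac{1}{9014173341}$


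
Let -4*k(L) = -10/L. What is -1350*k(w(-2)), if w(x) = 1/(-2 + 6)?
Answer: -13500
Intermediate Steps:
w(x) = ¼ (w(x) = 1/4 = ¼)
k(L) = 5/(2*L) (k(L) = -(-5)/(2*L) = 5/(2*L))
-1350*k(w(-2)) = -3375/¼ = -3375*4 = -1350*10 = -13500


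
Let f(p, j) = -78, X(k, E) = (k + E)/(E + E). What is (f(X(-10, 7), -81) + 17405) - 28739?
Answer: -11412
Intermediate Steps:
X(k, E) = (E + k)/(2*E) (X(k, E) = (E + k)/((2*E)) = (E + k)*(1/(2*E)) = (E + k)/(2*E))
(f(X(-10, 7), -81) + 17405) - 28739 = (-78 + 17405) - 28739 = 17327 - 28739 = -11412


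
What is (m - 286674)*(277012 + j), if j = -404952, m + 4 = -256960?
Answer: 69553045720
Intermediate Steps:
m = -256964 (m = -4 - 256960 = -256964)
(m - 286674)*(277012 + j) = (-256964 - 286674)*(277012 - 404952) = -543638*(-127940) = 69553045720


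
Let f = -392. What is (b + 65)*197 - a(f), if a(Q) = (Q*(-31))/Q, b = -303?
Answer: -46855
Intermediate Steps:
a(Q) = -31 (a(Q) = (-31*Q)/Q = -31)
(b + 65)*197 - a(f) = (-303 + 65)*197 - 1*(-31) = -238*197 + 31 = -46886 + 31 = -46855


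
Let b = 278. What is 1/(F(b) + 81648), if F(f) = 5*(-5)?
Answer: 1/81623 ≈ 1.2251e-5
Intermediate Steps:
F(f) = -25
1/(F(b) + 81648) = 1/(-25 + 81648) = 1/81623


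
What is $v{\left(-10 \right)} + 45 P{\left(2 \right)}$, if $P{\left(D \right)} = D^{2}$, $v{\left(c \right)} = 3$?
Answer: $183$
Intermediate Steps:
$v{\left(-10 \right)} + 45 P{\left(2 \right)} = 3 + 45 \cdot 2^{2} = 3 + 45 \cdot 4 = 3 + 180 = 183$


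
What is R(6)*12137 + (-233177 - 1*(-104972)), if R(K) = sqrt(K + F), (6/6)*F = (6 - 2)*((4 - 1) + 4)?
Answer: -128205 + 12137*sqrt(34) ≈ -57435.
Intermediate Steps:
F = 28 (F = (6 - 2)*((4 - 1) + 4) = 4*(3 + 4) = 4*7 = 28)
R(K) = sqrt(28 + K) (R(K) = sqrt(K + 28) = sqrt(28 + K))
R(6)*12137 + (-233177 - 1*(-104972)) = sqrt(28 + 6)*12137 + (-233177 - 1*(-104972)) = sqrt(34)*12137 + (-233177 + 104972) = 12137*sqrt(34) - 128205 = -128205 + 12137*sqrt(34)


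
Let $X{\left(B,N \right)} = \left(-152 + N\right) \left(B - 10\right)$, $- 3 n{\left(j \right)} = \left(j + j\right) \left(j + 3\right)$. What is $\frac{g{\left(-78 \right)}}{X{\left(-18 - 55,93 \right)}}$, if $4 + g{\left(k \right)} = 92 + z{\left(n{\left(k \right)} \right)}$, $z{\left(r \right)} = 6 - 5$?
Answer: $\frac{89}{4897} \approx 0.018174$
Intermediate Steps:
$n{\left(j \right)} = - \frac{2 j \left(3 + j\right)}{3}$ ($n{\left(j \right)} = - \frac{\left(j + j\right) \left(j + 3\right)}{3} = - \frac{2 j \left(3 + j\right)}{3}$)
$z{\left(r \right)} = 1$ ($z{\left(r \right)} = 6 - 5 = 1$)
$g{\left(k \right)} = 89$ ($g{\left(k \right)} = -4 + \left(92 + 1\right) = -4 + 93 = 89$)
$X{\left(B,N \right)} = \left(-152 + N\right) \left(-10 + B\right)$
$\frac{g{\left(-78 \right)}}{X{\left(-18 - 55,93 \right)}} = \frac{89}{1520 - 152 \left(-18 - 55\right) - 930 + \left(-18 - 55\right) 93} = \frac{89}{1520 - -11096 - 930 - 6789} = \frac{89}{1520 + 11096 - 930 - 6789} = \frac{89}{4897}$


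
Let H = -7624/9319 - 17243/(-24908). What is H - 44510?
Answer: -10331585901595/232117652 ≈ -44510.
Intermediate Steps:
H = -29211075/232117652 (H = -7624*1/9319 - 17243*(-1/24908) = -7624/9319 + 17243/24908 = -29211075/232117652 ≈ -0.12585)
H - 44510 = -29211075/232117652 - 44510 = -10331585901595/232117652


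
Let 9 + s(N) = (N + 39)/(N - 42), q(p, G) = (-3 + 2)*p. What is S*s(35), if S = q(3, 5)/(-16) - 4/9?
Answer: 5069/1008 ≈ 5.0288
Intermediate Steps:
q(p, G) = -p
S = -37/144 (S = -1*3/(-16) - 4/9 = -3*(-1/16) - 4*⅑ = 3/16 - 4/9 = -37/144 ≈ -0.25694)
s(N) = -9 + (39 + N)/(-42 + N) (s(N) = -9 + (N + 39)/(N - 42) = -9 + (39 + N)/(-42 + N))
S*s(35) = -37*(417 - 8*35)/(144*(-42 + 35)) = -37*(417 - 280)/(144*(-7)) = -(-37)*137/1008 = -37/144*(-137/7) = 5069/1008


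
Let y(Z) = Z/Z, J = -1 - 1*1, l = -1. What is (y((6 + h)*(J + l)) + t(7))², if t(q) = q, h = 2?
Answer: 64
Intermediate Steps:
J = -2 (J = -1 - 1 = -2)
y(Z) = 1
(y((6 + h)*(J + l)) + t(7))² = (1 + 7)² = 8² = 64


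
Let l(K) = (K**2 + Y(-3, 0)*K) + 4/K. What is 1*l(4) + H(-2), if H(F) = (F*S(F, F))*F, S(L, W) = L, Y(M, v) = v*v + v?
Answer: 9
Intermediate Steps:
Y(M, v) = v + v**2 (Y(M, v) = v**2 + v = v + v**2)
l(K) = K**2 + 4/K (l(K) = (K**2 + (0*(1 + 0))*K) + 4/K = (K**2 + (0*1)*K) + 4/K = (K**2 + 0*K) + 4/K = (K**2 + 0) + 4/K = K**2 + 4/K)
H(F) = F**3 (H(F) = (F*F)*F = F**2*F = F**3)
1*l(4) + H(-2) = 1*((4 + 4**3)/4) + (-2)**3 = 1*((4 + 64)/4) - 8 = 1*((1/4)*68) - 8 = 1*17 - 8 = 17 - 8 = 9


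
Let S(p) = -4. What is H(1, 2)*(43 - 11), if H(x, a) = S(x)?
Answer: -128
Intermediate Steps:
H(x, a) = -4
H(1, 2)*(43 - 11) = -4*(43 - 11) = -4*32 = -128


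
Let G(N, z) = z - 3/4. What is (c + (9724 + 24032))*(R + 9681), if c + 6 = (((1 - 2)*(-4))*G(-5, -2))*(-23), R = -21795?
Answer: -411912342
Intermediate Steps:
G(N, z) = -¾ + z (G(N, z) = z - 3/4 = z - 1*¾ = z - ¾ = -¾ + z)
c = 247 (c = -6 + (((1 - 2)*(-4))*(-¾ - 2))*(-23) = -6 + (-1*(-4)*(-11/4))*(-23) = -6 + (4*(-11/4))*(-23) = -6 - 11*(-23) = -6 + 253 = 247)
(c + (9724 + 24032))*(R + 9681) = (247 + (9724 + 24032))*(-21795 + 9681) = (247 + 33756)*(-12114) = 34003*(-12114) = -411912342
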